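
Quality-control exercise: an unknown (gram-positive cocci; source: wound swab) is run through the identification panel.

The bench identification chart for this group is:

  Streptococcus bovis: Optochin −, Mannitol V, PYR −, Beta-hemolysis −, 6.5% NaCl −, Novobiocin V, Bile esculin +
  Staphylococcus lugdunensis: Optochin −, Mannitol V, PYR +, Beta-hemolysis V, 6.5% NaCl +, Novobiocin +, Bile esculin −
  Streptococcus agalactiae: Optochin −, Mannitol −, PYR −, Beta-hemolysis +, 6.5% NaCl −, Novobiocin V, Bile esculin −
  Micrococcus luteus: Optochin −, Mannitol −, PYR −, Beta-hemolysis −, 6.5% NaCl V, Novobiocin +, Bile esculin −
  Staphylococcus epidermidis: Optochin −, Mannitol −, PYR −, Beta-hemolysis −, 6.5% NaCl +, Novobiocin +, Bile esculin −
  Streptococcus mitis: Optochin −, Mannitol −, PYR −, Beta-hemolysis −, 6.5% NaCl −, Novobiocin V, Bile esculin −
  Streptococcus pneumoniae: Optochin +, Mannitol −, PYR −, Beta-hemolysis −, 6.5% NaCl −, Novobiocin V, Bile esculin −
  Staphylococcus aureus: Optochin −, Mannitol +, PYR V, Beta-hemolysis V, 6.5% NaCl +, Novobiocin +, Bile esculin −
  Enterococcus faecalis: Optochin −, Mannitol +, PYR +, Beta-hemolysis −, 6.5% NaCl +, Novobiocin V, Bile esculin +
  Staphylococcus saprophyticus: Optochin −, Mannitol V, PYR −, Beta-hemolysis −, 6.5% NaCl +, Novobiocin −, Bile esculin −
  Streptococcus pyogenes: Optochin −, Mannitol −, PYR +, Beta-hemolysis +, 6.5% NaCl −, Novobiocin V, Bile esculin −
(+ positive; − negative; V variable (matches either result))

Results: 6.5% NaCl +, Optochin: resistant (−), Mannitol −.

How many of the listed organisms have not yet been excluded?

6.5% NaCl +: excludes 5 organisms — 6 left.
Mannitol −: excludes Staphylococcus aureus, Enterococcus faecalis — 4 left.
Optochin −: all 4 remaining candidates are consistent.
Still consistent: Micrococcus luteus, Staphylococcus epidermidis, Staphylococcus lugdunensis, Staphylococcus saprophyticus.

4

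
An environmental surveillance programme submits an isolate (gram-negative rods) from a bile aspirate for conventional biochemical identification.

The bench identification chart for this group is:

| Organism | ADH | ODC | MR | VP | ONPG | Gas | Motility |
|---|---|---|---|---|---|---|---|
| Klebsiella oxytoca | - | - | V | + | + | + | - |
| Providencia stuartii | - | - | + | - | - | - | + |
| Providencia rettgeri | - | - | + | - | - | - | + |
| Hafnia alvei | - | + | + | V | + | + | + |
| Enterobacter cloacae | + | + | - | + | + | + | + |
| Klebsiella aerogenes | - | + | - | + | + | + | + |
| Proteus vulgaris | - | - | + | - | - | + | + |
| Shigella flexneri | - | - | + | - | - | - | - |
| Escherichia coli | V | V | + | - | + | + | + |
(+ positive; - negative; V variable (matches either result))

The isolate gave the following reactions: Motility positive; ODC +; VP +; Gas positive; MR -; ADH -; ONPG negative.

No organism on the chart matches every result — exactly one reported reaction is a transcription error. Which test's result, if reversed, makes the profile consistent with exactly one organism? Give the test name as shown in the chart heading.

As reported, no row in the chart matches all 7 reactions.
Reversing ONPG (to +) → unique match: Klebsiella aerogenes.
Reversing ADH → still no organism matches.
Reversing MR → still no organism matches.
Reversing ODC → still no organism matches.
Reversing VP → still no organism matches.
Reversing Motility → still no organism matches.
Reversing Gas → still no organism matches.

ONPG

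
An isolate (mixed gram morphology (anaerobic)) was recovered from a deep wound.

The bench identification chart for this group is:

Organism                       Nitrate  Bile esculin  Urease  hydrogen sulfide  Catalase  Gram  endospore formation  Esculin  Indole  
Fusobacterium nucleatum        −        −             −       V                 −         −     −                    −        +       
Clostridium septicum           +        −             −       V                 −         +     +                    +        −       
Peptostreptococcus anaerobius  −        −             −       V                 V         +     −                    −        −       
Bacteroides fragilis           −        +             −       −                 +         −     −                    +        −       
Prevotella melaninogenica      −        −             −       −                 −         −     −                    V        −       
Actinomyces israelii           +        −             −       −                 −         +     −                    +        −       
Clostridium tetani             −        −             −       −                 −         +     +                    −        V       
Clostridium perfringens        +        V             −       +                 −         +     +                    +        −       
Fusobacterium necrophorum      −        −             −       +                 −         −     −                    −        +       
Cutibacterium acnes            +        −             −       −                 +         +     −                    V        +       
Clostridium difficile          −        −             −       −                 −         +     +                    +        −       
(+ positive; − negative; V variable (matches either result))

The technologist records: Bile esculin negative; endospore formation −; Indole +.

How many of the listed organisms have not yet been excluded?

Bile esculin −: excludes Bacteroides fragilis — 10 left.
Indole +: excludes 6 organisms — 4 left.
endospore formation −: excludes Clostridium tetani — 3 left.
Still consistent: Cutibacterium acnes, Fusobacterium necrophorum, Fusobacterium nucleatum.

3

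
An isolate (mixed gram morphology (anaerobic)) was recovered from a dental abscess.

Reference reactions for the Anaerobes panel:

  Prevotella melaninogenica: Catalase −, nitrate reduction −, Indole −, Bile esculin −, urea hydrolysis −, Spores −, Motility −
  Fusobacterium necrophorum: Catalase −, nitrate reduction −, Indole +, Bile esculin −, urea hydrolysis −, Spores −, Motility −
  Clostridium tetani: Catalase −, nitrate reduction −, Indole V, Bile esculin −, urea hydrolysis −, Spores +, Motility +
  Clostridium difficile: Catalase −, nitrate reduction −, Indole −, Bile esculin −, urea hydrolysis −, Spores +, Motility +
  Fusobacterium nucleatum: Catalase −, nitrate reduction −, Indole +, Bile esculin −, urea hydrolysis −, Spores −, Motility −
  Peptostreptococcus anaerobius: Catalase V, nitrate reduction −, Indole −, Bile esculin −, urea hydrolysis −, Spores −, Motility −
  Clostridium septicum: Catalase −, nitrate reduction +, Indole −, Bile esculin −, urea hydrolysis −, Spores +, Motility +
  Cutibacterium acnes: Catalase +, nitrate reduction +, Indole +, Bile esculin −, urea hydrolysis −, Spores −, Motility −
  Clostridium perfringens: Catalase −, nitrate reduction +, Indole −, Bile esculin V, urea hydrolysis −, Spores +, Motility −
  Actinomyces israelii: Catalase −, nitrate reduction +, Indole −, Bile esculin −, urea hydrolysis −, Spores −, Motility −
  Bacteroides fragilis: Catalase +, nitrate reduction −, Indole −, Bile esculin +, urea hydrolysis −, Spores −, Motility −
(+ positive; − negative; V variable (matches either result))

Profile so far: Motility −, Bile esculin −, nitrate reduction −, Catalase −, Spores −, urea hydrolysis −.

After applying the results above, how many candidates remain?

Bile esculin −: excludes Bacteroides fragilis — 10 left.
urea hydrolysis −: all 10 remaining candidates are consistent.
nitrate reduction −: excludes Clostridium septicum, Cutibacterium acnes, Clostridium perfringens, Actinomyces israelii — 6 left.
Spores −: excludes Clostridium tetani, Clostridium difficile — 4 left.
Motility −: all 4 remaining candidates are consistent.
Catalase −: all 4 remaining candidates are consistent.
Still consistent: Fusobacterium necrophorum, Fusobacterium nucleatum, Peptostreptococcus anaerobius, Prevotella melaninogenica.

4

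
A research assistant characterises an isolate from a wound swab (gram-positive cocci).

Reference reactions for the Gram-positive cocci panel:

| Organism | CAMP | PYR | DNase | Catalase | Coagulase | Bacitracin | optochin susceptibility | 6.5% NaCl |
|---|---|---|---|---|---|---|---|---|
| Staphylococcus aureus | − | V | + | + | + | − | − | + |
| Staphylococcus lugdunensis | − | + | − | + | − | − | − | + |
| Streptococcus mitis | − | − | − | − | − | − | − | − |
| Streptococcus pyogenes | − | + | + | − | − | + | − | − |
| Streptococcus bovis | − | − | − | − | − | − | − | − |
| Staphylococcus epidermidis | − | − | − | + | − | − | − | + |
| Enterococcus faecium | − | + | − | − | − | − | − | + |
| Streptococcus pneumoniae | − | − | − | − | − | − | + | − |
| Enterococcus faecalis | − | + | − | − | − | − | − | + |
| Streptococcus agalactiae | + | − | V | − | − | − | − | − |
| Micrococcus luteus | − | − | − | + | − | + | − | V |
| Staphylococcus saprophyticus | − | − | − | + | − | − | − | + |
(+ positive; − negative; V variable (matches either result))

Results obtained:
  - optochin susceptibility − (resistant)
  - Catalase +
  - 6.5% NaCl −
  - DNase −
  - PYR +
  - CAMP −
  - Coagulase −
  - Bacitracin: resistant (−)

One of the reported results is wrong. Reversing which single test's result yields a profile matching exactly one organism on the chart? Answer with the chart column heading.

6.5% NaCl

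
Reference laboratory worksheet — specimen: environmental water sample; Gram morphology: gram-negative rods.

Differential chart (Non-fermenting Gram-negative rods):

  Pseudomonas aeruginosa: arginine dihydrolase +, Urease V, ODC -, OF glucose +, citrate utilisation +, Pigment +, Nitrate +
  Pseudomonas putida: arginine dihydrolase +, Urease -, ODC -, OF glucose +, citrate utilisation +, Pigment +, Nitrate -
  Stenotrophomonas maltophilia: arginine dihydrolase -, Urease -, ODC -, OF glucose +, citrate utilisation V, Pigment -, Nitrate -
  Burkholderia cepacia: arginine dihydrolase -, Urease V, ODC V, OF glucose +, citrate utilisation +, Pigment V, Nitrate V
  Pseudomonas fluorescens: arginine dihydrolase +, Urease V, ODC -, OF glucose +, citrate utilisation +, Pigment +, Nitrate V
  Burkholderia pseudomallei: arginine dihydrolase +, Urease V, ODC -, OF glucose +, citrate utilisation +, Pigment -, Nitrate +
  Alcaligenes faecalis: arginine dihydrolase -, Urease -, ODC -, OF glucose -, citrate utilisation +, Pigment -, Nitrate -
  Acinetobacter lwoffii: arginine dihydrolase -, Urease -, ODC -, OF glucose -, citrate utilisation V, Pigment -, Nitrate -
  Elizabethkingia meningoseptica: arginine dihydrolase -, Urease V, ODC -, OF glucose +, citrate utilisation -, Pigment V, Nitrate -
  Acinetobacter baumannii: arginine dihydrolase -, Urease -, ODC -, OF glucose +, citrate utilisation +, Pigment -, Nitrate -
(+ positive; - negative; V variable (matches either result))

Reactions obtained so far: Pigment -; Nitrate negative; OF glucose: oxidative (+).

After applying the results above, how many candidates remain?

Nitrate -: excludes Pseudomonas aeruginosa, Burkholderia pseudomallei — 8 left.
OF glucose +: excludes Alcaligenes faecalis, Acinetobacter lwoffii — 6 left.
Pigment -: excludes Pseudomonas putida, Pseudomonas fluorescens — 4 left.
Still consistent: Acinetobacter baumannii, Burkholderia cepacia, Elizabethkingia meningoseptica, Stenotrophomonas maltophilia.

4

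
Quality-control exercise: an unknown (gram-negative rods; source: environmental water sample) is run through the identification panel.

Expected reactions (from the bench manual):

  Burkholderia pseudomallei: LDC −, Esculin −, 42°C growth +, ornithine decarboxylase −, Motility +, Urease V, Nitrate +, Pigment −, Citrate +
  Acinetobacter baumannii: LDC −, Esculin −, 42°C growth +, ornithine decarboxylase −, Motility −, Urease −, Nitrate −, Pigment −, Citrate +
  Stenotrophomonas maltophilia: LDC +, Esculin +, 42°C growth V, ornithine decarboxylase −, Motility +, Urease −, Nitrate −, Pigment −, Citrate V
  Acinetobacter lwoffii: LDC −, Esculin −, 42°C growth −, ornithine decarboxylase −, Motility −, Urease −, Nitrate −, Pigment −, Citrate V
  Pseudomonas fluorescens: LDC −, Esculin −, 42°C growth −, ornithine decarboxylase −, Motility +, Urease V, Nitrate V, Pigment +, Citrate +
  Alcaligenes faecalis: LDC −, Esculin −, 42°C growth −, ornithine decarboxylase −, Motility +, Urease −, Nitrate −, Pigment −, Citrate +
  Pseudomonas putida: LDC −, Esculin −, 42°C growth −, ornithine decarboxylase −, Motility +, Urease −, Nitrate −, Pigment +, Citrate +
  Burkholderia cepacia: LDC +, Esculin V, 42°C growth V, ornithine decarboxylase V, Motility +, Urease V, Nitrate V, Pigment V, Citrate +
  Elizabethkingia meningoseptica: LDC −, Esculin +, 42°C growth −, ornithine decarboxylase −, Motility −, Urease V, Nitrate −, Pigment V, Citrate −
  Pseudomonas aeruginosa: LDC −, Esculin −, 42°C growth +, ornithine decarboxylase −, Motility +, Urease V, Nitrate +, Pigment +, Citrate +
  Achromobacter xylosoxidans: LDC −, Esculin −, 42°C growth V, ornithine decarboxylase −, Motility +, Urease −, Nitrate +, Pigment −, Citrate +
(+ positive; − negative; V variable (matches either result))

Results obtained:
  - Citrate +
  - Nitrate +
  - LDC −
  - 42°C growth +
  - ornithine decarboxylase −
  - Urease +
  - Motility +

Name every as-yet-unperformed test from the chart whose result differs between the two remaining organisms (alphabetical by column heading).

Motility +: excludes Acinetobacter baumannii, Acinetobacter lwoffii, Elizabethkingia meningoseptica — 8 left.
Urease +: excludes Stenotrophomonas maltophilia, Alcaligenes faecalis, Pseudomonas putida, Achromobacter xylosoxidans — 4 left.
Citrate +: all 4 remaining candidates are consistent.
Nitrate +: all 4 remaining candidates are consistent.
ornithine decarboxylase −: all 4 remaining candidates are consistent.
LDC −: excludes Burkholderia cepacia — 3 left.
42°C growth +: excludes Pseudomonas fluorescens — 2 left.
Two candidates remain: Burkholderia pseudomallei and Pseudomonas aeruginosa.
  Esculin: − vs − — same for both, does not separate.
  Pigment: Burkholderia pseudomallei −, Pseudomonas aeruginosa + — discriminates.

Pigment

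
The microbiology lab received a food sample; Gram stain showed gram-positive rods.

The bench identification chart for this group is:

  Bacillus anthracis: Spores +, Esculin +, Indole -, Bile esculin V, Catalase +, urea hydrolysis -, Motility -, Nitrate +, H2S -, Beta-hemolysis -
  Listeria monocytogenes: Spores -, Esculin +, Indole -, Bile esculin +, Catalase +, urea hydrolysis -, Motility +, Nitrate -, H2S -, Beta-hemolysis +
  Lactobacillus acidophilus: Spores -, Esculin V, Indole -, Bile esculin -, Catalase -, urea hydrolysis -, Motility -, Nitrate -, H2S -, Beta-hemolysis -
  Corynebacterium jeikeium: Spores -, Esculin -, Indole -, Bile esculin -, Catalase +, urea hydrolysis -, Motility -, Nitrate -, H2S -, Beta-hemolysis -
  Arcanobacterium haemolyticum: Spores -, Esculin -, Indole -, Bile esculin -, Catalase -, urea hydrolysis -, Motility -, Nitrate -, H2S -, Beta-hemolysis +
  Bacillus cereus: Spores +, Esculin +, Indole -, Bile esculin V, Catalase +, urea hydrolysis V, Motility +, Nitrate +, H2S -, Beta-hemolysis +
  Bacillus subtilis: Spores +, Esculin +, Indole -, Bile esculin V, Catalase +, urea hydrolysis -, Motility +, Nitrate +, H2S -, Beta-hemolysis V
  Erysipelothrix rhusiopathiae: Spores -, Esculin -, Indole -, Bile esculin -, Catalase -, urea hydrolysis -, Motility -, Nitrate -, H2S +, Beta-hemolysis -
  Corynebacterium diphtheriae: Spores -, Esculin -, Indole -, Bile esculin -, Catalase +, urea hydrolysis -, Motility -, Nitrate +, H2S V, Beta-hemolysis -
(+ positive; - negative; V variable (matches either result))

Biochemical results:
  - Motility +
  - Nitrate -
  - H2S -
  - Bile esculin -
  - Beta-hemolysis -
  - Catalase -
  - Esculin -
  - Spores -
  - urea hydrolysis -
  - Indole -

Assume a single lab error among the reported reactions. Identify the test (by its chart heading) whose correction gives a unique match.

Motility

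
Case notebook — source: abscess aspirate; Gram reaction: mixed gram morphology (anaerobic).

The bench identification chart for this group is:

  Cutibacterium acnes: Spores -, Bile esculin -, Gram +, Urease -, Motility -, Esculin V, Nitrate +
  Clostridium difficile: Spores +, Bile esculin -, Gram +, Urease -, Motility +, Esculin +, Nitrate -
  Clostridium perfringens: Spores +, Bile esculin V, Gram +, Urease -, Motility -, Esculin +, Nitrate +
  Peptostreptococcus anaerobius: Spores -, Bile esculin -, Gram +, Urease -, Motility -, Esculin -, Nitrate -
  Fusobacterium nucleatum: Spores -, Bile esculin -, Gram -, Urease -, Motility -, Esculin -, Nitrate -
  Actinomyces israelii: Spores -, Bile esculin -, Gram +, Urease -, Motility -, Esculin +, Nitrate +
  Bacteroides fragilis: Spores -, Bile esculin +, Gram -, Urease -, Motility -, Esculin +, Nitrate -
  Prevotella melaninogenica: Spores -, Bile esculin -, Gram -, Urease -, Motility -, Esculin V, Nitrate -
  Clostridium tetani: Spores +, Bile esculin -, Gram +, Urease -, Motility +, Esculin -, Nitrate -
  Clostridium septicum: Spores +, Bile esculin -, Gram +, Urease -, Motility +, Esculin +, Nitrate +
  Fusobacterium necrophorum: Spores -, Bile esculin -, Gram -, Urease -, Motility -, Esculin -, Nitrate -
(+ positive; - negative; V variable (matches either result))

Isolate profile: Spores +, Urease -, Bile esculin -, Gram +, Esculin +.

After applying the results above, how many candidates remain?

3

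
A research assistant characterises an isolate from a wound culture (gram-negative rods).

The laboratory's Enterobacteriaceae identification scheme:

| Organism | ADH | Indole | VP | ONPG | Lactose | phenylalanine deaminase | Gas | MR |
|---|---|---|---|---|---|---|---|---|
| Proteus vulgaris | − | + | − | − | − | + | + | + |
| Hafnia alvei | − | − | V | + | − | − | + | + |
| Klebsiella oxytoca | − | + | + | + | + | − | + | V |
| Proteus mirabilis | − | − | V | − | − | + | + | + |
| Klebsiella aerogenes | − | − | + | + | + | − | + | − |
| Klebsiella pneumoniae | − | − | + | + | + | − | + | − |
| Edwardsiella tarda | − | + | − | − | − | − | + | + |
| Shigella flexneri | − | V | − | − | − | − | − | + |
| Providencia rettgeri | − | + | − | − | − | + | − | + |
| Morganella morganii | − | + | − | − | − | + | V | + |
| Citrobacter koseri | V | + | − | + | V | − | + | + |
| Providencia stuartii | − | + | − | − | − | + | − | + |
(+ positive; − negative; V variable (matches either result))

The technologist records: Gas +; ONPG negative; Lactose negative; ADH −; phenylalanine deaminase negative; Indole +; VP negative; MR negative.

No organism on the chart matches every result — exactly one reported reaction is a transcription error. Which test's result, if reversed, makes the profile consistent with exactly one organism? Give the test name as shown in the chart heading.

As reported, no row in the chart matches all 8 reactions.
Reversing phenylalanine deaminase → still no organism matches.
Reversing VP → still no organism matches.
Reversing Gas → still no organism matches.
Reversing Indole → still no organism matches.
Reversing ADH → still no organism matches.
Reversing MR (to +) → unique match: Edwardsiella tarda.
Reversing Lactose → still no organism matches.
Reversing ONPG → still no organism matches.

MR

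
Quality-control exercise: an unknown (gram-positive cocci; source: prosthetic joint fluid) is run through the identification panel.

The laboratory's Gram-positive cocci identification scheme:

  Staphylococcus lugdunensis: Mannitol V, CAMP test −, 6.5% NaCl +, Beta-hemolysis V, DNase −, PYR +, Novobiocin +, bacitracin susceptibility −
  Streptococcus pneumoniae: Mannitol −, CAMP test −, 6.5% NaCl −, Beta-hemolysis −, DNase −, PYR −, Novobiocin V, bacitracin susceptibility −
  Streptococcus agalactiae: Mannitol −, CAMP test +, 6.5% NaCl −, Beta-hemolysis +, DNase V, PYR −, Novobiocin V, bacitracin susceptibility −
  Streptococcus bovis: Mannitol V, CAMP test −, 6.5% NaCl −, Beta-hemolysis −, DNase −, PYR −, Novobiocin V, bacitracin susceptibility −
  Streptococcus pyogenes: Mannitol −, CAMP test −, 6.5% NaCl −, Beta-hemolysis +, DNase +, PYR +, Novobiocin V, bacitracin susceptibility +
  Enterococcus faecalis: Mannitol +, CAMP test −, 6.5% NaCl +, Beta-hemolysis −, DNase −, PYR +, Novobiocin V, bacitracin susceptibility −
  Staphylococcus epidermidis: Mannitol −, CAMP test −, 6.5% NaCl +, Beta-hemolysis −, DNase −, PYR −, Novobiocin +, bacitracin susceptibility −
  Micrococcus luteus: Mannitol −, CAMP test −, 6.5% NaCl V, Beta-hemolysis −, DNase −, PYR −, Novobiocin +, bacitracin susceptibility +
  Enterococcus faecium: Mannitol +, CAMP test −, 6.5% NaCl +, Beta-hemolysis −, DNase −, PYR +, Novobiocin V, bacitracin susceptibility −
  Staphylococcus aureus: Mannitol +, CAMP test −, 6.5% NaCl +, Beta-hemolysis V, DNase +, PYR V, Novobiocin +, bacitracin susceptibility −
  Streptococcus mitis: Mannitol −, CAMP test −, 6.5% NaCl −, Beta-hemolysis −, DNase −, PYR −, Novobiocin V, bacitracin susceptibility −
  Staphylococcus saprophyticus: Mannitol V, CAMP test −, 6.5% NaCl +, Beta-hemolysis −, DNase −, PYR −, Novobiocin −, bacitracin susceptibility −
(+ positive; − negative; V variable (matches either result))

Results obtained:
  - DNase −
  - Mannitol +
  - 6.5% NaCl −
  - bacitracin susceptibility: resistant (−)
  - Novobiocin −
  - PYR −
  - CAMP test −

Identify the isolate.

6.5% NaCl −: excludes 6 organisms — 6 left.
DNase −: excludes Streptococcus pyogenes — 5 left.
PYR −: all 5 remaining candidates are consistent.
Novobiocin −: excludes Micrococcus luteus — 4 left.
Mannitol +: excludes Streptococcus pneumoniae, Streptococcus agalactiae, Streptococcus mitis — 1 left.
bacitracin susceptibility −: the one remaining candidate is consistent.
CAMP test −: the one remaining candidate is consistent.

Streptococcus bovis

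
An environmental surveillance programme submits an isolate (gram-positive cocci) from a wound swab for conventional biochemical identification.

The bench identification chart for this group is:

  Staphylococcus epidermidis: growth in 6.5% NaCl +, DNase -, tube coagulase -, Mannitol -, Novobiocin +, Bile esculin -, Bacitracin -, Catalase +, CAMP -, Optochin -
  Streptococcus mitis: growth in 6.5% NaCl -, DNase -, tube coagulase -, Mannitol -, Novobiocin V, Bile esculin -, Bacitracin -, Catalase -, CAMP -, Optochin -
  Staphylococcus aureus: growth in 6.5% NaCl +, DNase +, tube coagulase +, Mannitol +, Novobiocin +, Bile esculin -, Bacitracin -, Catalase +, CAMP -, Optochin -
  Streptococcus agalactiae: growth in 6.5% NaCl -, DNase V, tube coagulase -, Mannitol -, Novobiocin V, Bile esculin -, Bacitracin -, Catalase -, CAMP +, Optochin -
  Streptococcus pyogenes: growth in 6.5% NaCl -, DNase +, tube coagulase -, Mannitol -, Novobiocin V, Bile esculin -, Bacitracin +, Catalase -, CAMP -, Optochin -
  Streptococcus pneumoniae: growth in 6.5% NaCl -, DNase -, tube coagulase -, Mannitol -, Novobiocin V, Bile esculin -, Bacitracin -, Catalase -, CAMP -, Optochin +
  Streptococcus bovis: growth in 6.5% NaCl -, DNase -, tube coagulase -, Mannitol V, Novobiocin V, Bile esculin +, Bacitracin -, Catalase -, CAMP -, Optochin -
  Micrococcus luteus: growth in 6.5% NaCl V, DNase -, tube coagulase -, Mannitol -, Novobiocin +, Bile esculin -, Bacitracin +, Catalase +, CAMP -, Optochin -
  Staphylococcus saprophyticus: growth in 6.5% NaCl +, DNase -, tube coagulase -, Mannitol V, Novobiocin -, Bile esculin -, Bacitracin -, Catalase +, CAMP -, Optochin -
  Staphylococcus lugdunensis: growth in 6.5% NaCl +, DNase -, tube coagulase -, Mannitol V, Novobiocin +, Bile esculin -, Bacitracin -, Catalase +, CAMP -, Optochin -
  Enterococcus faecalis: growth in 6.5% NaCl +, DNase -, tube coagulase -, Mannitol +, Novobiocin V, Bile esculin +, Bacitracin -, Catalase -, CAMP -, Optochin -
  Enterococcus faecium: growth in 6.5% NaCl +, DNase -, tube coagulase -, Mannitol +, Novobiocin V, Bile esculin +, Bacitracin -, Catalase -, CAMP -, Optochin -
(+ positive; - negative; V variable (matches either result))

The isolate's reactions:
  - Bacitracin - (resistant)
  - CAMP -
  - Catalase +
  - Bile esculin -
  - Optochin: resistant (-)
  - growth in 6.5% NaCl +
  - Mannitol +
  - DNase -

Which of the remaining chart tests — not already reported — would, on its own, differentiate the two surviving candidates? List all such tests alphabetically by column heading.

Novobiocin

Optochin -: excludes Streptococcus pneumoniae — 11 left.
CAMP -: excludes Streptococcus agalactiae — 10 left.
DNase -: excludes Staphylococcus aureus, Streptococcus pyogenes — 8 left.
Catalase +: excludes Streptococcus mitis, Streptococcus bovis, Enterococcus faecalis, Enterococcus faecium — 4 left.
Bacitracin -: excludes Micrococcus luteus — 3 left.
growth in 6.5% NaCl +: all 3 remaining candidates are consistent.
Bile esculin -: all 3 remaining candidates are consistent.
Mannitol +: excludes Staphylococcus epidermidis — 2 left.
Two candidates remain: Staphylococcus lugdunensis and Staphylococcus saprophyticus.
  tube coagulase: - vs - — same for both, does not separate.
  Novobiocin: Staphylococcus lugdunensis +, Staphylococcus saprophyticus - — discriminates.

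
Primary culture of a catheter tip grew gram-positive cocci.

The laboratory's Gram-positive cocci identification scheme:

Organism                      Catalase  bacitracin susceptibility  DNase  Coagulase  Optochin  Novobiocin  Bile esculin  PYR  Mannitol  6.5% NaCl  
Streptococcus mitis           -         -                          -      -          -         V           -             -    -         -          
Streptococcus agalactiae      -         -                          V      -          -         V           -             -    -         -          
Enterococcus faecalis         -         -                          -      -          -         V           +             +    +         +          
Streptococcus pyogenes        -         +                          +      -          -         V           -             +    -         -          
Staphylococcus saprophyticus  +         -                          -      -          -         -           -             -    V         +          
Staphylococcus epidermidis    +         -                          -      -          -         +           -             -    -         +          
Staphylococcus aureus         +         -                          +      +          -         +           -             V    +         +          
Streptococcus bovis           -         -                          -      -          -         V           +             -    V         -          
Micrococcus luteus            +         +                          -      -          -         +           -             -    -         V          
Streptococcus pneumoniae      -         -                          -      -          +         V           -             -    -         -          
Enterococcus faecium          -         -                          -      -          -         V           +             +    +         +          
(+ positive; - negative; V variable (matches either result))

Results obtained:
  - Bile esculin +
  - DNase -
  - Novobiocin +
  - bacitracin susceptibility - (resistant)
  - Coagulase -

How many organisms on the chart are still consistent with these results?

DNase -: excludes Streptococcus pyogenes, Staphylococcus aureus — 9 left.
Coagulase -: all 9 remaining candidates are consistent.
Novobiocin +: excludes Staphylococcus saprophyticus — 8 left.
bacitracin susceptibility -: excludes Micrococcus luteus — 7 left.
Bile esculin +: excludes Streptococcus mitis, Streptococcus agalactiae, Staphylococcus epidermidis, Streptococcus pneumoniae — 3 left.
Still consistent: Enterococcus faecalis, Enterococcus faecium, Streptococcus bovis.

3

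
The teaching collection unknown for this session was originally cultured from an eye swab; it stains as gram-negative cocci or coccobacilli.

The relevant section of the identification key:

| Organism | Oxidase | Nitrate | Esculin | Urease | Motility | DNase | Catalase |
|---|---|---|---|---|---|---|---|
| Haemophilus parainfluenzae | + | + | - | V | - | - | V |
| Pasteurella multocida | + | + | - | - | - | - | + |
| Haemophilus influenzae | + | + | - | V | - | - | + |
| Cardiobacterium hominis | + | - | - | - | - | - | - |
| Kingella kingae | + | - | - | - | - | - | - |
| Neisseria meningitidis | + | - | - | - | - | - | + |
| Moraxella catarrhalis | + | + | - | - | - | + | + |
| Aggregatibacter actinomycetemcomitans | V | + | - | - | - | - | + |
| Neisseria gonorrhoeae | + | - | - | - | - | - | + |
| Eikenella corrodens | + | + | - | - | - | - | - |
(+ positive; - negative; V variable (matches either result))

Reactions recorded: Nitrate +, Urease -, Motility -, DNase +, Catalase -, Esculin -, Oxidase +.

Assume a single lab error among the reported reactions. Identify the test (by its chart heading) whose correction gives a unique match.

Catalase

As reported, no row in the chart matches all 7 reactions.
Reversing Nitrate → still no organism matches.
Reversing Esculin → still no organism matches.
Reversing Catalase (to +) → unique match: Moraxella catarrhalis.
Reversing Oxidase → still no organism matches.
Reversing Urease → still no organism matches.
Reversing Motility → still no organism matches.
Reversing DNase → 2 organisms match (not unique).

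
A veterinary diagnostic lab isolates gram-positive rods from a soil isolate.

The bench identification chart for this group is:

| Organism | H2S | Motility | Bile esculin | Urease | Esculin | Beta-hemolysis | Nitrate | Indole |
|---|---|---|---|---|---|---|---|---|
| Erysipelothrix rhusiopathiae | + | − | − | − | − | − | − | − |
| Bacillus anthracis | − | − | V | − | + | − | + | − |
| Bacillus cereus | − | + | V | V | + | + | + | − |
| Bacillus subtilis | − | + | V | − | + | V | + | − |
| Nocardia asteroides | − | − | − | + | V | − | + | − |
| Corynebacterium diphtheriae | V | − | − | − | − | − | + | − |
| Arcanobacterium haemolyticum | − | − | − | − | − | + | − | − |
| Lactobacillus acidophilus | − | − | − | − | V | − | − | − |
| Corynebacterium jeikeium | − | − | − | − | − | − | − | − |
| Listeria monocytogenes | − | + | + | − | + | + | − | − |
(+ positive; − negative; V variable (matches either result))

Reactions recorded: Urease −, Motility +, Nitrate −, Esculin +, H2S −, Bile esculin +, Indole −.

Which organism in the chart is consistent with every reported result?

Esculin +: excludes Erysipelothrix rhusiopathiae, Corynebacterium diphtheriae, Arcanobacterium haemolyticum, Corynebacterium jeikeium — 6 left.
Nitrate −: excludes Bacillus anthracis, Bacillus cereus, Bacillus subtilis, Nocardia asteroides — 2 left.
Urease −: all 2 remaining candidates are consistent.
Bile esculin +: excludes Lactobacillus acidophilus — 1 left.
Indole −: the one remaining candidate is consistent.
H2S −: the one remaining candidate is consistent.
Motility +: the one remaining candidate is consistent.

Listeria monocytogenes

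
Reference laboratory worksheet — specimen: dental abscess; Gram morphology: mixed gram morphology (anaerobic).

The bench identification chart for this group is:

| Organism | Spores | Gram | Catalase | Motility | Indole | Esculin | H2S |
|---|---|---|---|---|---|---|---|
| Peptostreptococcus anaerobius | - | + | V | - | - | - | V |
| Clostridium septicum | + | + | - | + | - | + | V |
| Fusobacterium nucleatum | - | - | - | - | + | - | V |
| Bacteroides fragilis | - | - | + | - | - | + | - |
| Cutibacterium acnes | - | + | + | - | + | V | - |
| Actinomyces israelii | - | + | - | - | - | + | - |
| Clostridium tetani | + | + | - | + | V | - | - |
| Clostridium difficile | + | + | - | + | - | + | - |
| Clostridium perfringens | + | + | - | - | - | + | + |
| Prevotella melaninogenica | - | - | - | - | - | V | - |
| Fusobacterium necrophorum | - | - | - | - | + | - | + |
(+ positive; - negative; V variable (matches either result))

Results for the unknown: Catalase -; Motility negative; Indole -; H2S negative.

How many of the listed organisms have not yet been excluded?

Indole -: excludes Fusobacterium nucleatum, Cutibacterium acnes, Fusobacterium necrophorum — 8 left.
Motility -: excludes Clostridium septicum, Clostridium tetani, Clostridium difficile — 5 left.
Catalase -: excludes Bacteroides fragilis — 4 left.
H2S -: excludes Clostridium perfringens — 3 left.
Still consistent: Actinomyces israelii, Peptostreptococcus anaerobius, Prevotella melaninogenica.

3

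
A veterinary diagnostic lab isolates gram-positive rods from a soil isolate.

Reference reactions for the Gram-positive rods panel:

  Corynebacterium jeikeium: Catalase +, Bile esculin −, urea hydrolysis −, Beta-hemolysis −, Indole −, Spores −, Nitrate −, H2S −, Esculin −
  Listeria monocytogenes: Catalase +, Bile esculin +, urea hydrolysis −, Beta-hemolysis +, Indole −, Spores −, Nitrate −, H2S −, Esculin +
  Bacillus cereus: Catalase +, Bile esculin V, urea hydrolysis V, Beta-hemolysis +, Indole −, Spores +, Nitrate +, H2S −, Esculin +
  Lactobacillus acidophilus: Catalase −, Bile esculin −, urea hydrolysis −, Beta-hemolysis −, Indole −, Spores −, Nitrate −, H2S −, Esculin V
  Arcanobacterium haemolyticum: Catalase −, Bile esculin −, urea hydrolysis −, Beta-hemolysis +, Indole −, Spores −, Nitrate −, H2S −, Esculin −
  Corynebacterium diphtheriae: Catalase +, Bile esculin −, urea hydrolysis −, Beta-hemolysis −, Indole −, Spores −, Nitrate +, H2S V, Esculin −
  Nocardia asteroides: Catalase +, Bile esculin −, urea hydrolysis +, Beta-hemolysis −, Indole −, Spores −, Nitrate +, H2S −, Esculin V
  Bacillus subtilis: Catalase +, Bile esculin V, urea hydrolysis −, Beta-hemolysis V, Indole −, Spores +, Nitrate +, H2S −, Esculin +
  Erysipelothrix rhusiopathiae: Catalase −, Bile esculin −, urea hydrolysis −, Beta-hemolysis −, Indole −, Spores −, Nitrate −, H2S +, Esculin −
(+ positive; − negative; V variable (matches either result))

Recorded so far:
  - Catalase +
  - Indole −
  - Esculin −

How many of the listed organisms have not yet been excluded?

3

Catalase +: excludes Lactobacillus acidophilus, Arcanobacterium haemolyticum, Erysipelothrix rhusiopathiae — 6 left.
Esculin −: excludes Listeria monocytogenes, Bacillus cereus, Bacillus subtilis — 3 left.
Indole −: all 3 remaining candidates are consistent.
Still consistent: Corynebacterium diphtheriae, Corynebacterium jeikeium, Nocardia asteroides.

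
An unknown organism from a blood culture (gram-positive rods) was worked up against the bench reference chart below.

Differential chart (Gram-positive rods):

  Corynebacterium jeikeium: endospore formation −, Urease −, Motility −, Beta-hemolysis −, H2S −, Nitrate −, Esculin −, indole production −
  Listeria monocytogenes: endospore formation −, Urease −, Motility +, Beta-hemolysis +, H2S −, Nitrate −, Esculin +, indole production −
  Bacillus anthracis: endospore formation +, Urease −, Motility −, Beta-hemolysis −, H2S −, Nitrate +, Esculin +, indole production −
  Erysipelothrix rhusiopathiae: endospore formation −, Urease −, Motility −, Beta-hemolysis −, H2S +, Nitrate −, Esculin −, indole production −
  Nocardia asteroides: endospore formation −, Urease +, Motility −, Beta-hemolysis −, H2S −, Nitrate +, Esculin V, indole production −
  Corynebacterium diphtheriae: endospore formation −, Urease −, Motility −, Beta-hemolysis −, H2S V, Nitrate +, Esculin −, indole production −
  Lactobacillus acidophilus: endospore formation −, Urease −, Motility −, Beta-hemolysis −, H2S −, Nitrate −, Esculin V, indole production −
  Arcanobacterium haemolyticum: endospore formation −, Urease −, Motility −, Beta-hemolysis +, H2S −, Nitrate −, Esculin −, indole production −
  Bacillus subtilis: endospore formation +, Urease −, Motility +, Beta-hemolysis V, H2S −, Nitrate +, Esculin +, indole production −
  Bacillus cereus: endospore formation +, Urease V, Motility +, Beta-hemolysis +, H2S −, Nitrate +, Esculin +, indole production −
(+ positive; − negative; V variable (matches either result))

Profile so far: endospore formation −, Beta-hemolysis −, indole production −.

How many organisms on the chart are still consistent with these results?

endospore formation −: excludes Bacillus anthracis, Bacillus subtilis, Bacillus cereus — 7 left.
indole production −: all 7 remaining candidates are consistent.
Beta-hemolysis −: excludes Listeria monocytogenes, Arcanobacterium haemolyticum — 5 left.
Still consistent: Corynebacterium diphtheriae, Corynebacterium jeikeium, Erysipelothrix rhusiopathiae, Lactobacillus acidophilus, Nocardia asteroides.

5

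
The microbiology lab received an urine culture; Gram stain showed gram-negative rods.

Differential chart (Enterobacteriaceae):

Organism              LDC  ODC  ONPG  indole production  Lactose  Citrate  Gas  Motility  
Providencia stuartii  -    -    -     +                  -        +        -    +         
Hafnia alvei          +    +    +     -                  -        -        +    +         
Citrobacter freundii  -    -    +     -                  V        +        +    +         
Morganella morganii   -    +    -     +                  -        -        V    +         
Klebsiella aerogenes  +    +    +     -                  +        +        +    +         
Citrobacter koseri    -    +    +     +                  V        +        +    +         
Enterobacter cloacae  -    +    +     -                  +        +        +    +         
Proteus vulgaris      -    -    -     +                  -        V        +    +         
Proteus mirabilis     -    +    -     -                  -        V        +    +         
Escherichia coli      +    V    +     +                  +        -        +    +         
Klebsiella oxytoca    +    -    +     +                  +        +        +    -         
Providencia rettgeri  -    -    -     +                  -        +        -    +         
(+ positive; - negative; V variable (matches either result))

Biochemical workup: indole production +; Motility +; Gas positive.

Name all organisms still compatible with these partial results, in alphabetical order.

Motility +: excludes Klebsiella oxytoca — 11 left.
indole production +: excludes 5 organisms — 6 left.
Gas +: excludes Providencia stuartii, Providencia rettgeri — 4 left.

Citrobacter koseri, Escherichia coli, Morganella morganii, Proteus vulgaris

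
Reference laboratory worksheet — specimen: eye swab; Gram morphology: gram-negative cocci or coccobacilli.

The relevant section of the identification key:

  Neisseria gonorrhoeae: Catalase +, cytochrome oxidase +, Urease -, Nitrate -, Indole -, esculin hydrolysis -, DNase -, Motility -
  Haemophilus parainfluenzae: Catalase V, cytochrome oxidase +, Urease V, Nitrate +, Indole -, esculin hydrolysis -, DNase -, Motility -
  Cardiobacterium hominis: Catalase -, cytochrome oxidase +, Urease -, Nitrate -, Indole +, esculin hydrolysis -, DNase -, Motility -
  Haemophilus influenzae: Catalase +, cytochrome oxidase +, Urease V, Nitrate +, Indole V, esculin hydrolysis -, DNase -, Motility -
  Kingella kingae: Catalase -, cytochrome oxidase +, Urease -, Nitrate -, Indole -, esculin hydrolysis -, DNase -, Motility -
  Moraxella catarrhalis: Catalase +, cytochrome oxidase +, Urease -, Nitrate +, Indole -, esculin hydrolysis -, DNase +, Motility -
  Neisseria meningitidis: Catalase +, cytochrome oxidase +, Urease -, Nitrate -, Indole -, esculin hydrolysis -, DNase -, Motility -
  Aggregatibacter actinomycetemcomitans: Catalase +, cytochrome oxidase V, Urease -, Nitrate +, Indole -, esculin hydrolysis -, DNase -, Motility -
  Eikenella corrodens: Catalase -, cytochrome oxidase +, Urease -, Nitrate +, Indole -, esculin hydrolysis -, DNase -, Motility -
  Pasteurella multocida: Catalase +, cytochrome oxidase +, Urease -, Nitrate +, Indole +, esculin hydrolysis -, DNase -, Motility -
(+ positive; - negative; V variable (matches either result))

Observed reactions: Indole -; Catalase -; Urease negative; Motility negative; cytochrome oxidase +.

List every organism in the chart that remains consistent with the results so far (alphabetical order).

cytochrome oxidase +: all 10 remaining candidates are consistent.
Catalase -: excludes 6 organisms — 4 left.
Urease -: all 4 remaining candidates are consistent.
Motility -: all 4 remaining candidates are consistent.
Indole -: excludes Cardiobacterium hominis — 3 left.

Eikenella corrodens, Haemophilus parainfluenzae, Kingella kingae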